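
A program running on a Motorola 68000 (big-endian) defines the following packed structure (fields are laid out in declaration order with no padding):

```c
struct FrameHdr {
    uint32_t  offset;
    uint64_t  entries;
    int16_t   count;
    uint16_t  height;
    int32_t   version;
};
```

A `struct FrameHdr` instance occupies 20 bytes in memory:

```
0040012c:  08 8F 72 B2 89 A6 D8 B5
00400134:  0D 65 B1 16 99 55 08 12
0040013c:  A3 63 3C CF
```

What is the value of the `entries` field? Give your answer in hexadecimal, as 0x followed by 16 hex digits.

0x89A6D8B50D65B116

`entries` follows `offset` (4 bytes), so it starts at byte offset 4 and occupies 8 bytes.
Bytes at offsets 4..11: 89 A6 D8 B5 0D 65 B1 16.
Big-endian stores the most-significant byte at the lowest address.
The bytes are already most-significant first: 0x89A6D8B50D65B116.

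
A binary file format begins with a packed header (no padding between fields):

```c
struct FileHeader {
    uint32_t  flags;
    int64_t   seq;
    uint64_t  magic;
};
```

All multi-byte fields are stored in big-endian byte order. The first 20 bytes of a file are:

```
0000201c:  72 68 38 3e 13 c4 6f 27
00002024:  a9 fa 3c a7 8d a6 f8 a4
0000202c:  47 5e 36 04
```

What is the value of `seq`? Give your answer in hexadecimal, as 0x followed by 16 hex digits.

`seq` follows `flags` (4 bytes), so it starts at byte offset 4 and occupies 8 bytes.
Bytes at offsets 4..11: 13 C4 6F 27 A9 FA 3C A7.
In big-endian order the high byte comes first in memory.
The bytes are already most-significant first: 0x13C46F27A9FA3CA7.

0x13C46F27A9FA3CA7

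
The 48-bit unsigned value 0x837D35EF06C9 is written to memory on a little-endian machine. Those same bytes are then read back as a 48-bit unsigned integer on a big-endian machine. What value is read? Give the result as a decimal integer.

Stored little-endian, the bytes at ascending addresses are C9 06 EF 35 7D 83.
Read back as big-endian, the last byte is least significant, giving 0xC906EF357D83.
0xC906EF357D83 = 221031620246915.

221031620246915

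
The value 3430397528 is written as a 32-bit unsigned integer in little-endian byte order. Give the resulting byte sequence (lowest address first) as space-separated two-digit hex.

3430397528 in hexadecimal, padded to 32 bits, is 0xCC77B658.
Split into bytes (most-significant first): CC 77 B6 58.
In little-endian order the low byte comes first in memory.
So at ascending addresses the bytes are 58 B6 77 CC.

58 B6 77 CC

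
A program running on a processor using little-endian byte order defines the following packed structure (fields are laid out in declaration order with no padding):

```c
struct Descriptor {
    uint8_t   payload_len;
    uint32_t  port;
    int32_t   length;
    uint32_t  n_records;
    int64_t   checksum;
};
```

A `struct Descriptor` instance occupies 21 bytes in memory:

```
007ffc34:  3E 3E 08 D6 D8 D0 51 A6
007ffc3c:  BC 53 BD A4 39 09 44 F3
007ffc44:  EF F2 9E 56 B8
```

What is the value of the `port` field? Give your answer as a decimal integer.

3637905470

`port` follows `payload_len` (1 byte), so it starts at byte offset 1 and occupies 4 bytes.
Bytes at offsets 1..4: 3E 08 D6 D8.
Little-endian stores the least-significant byte at the lowest address.
Reassemble most-significant byte first: D8 D6 08 3E → 0xD8D6083E.
0xD8D6083E = 3637905470.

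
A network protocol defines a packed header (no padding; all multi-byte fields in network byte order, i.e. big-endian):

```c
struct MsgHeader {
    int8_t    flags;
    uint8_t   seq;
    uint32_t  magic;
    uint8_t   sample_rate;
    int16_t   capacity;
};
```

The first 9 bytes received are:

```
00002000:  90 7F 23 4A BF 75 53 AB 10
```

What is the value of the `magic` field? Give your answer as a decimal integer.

`magic` follows `flags` (1 B), `seq` (1 B), so it starts at offset 1 + 1 = 2 and occupies 4 bytes.
Bytes at offsets 2..5: 23 4A BF 75.
In big-endian order the high byte comes first in memory.
The bytes are already most-significant first: 0x234ABF75.
0x234ABF75 = 592101237.

592101237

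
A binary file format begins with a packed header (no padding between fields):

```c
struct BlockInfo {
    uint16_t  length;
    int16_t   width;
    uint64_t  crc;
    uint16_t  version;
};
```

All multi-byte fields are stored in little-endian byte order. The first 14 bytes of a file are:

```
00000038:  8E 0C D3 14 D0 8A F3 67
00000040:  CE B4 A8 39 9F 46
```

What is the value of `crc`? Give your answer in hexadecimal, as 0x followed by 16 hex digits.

0x39A8B4CE67F38AD0

`crc` follows `length` (2 B), `width` (2 B), so it starts at offset 2 + 2 = 4 and occupies 8 bytes.
Bytes at offsets 4..11: D0 8A F3 67 CE B4 A8 39.
Little-endian: lowest address holds the least-significant byte.
Reassemble most-significant byte first: 39 A8 B4 CE 67 F3 8A D0 → 0x39A8B4CE67F38AD0.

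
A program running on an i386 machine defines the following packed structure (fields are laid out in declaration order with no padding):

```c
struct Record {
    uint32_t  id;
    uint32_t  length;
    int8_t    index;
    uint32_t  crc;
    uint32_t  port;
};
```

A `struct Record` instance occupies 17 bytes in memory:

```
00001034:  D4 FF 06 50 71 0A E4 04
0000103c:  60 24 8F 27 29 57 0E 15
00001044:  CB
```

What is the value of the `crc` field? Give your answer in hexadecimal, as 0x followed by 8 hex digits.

0x29278F24

`crc` follows `id` (4 B), `length` (4 B), `index` (1 B), so it starts at offset 4 + 4 + 1 = 9 and occupies 4 bytes.
Bytes at offsets 9..12: 24 8F 27 29.
Little-endian: lowest address holds the least-significant byte.
Reassemble most-significant byte first: 29 27 8F 24 → 0x29278F24.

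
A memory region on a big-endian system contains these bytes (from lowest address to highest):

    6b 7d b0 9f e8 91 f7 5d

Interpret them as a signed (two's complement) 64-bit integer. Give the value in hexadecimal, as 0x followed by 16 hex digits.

Big-endian: lowest address holds the most-significant byte.
The bytes are already most-significant first: 0x6B7DB09FE891F75D.

0x6B7DB09FE891F75D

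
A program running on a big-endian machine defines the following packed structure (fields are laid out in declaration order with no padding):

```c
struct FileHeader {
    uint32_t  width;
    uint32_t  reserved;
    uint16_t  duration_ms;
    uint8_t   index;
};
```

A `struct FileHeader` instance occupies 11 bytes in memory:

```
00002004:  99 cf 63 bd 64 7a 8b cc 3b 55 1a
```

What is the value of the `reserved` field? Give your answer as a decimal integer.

1685752780

`reserved` follows `width` (4 bytes), so it starts at byte offset 4 and occupies 4 bytes.
Bytes at offsets 4..7: 64 7A 8B CC.
Big-endian: lowest address holds the most-significant byte.
The bytes are already most-significant first: 0x647A8BCC.
0x647A8BCC = 1685752780.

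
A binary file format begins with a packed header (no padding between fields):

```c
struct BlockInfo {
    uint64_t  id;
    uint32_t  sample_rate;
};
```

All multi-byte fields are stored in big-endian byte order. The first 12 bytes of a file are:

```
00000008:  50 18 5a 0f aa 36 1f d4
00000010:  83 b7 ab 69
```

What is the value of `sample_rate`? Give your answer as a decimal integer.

`sample_rate` follows `id` (8 bytes), so it starts at byte offset 8 and occupies 4 bytes.
Bytes at offsets 8..11: 83 B7 AB 69.
Big-endian stores the most-significant byte at the lowest address.
The bytes are already most-significant first: 0x83B7AB69.
0x83B7AB69 = 2209852265.

2209852265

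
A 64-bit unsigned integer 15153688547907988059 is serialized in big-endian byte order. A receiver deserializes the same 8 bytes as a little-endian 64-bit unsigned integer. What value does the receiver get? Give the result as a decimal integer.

15153688547907988059 in 64-bit hexadecimal is 0xD24CB77256F5EA5B.
Stored big-endian, the bytes at ascending addresses are D2 4C B7 72 56 F5 EA 5B.
Read back as little-endian, the first byte is least significant, giving 0x5BEAF55672B74CD2.
0x5BEAF55672B74CD2 = 6623375953642343634.

6623375953642343634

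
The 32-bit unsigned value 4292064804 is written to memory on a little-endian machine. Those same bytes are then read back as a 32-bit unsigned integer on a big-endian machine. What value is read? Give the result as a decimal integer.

4292064804 in 32-bit hexadecimal is 0xFFD3B624.
Stored little-endian, the bytes at ascending addresses are 24 B6 D3 FF.
Read back as big-endian, the last byte is least significant, giving 0x24B6D3FF.
0x24B6D3FF = 615961599.

615961599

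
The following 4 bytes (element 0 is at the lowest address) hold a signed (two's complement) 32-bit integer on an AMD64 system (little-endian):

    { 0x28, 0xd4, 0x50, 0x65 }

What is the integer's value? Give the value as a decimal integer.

Little-endian stores the least-significant byte at the lowest address.
Reassemble most-significant byte first: 65 50 D4 28 → 0x6550D428.
0x6550D428 = 1699796008.

1699796008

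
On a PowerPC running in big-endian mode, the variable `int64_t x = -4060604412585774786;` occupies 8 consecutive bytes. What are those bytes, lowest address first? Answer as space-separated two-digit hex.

Two's complement of -4060604412585774786 in 64 bits: 4060604412585774786 = 0x385A2A33018F0EC2; invert → 0xC7A5D5CCFE70F13D; add 1 → 0xC7A5D5CCFE70F13E.
Split into bytes (most-significant first): C7 A5 D5 CC FE 70 F1 3E.
Big-endian stores the most-significant byte at the lowest address.
So the memory order matches the most-significant-first order: C7 A5 D5 CC FE 70 F1 3E.

C7 A5 D5 CC FE 70 F1 3E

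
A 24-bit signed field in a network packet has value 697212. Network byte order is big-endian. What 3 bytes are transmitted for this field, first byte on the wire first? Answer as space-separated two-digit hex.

0A A3 7C

697212 in hexadecimal, padded to 24 bits, is 0x0AA37C.
Split into bytes (most-significant first): 0A A3 7C.
Big-endian stores the most-significant byte at the lowest address.
So the memory order matches the most-significant-first order: 0A A3 7C.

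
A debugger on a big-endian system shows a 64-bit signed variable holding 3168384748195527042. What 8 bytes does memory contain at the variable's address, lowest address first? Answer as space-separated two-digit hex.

2B F8 5D 24 43 F5 B9 82

3168384748195527042 in hexadecimal, padded to 64 bits, is 0x2BF85D2443F5B982.
Split into bytes (most-significant first): 2B F8 5D 24 43 F5 B9 82.
Big-endian: lowest address holds the most-significant byte.
So the memory order matches the most-significant-first order: 2B F8 5D 24 43 F5 B9 82.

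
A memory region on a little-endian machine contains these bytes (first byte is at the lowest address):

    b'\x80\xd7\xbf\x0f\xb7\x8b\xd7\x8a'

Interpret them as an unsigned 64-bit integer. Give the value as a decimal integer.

Little-endian stores the least-significant byte at the lowest address.
Reassemble most-significant byte first: 8A D7 8B B7 0F BF D7 80 → 0x8AD78BB70FBFD780.
0x8AD78BB70FBFD780 = 10004618715586353024.

10004618715586353024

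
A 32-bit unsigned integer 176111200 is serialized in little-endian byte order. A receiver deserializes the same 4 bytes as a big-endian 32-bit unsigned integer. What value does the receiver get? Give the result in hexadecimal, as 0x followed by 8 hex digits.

176111200 in 32-bit hexadecimal is 0x0A7F3E60.
Stored little-endian, the bytes at ascending addresses are 60 3E 7F 0A.
Read back as big-endian, the last byte is least significant, giving 0x603E7F0A.

0x603E7F0A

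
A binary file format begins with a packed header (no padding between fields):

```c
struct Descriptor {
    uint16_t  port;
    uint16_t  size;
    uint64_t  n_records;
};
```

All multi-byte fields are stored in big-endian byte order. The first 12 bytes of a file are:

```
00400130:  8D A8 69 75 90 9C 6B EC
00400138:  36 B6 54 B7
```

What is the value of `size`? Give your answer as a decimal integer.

26997

`size` follows `port` (2 bytes), so it starts at byte offset 2 and occupies 2 bytes.
Bytes at offsets 2..3: 69 75.
Big-endian: lowest address holds the most-significant byte.
The bytes are already most-significant first: 0x6975.
0x6975 = 26997.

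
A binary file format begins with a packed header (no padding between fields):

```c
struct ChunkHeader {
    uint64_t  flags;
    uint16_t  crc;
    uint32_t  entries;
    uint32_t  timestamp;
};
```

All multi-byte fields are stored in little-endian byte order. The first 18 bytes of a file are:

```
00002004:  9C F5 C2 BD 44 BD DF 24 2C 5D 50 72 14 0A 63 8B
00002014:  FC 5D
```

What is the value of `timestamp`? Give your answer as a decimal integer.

`timestamp` follows `flags` (8 B), `crc` (2 B), `entries` (4 B), so it starts at offset 8 + 2 + 4 = 14 and occupies 4 bytes.
Bytes at offsets 14..17: 63 8B FC 5D.
Little-endian stores the least-significant byte at the lowest address.
Reassemble most-significant byte first: 5D FC 8B 63 → 0x5DFC8B63.
0x5DFC8B63 = 1576831843.

1576831843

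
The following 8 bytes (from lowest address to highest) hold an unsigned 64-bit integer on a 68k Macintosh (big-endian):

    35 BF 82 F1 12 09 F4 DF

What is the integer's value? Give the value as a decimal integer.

Big-endian stores the most-significant byte at the lowest address.
The bytes are already most-significant first: 0x35BF82F11209F4DF.
0x35BF82F11209F4DF = 3872958176463287519.

3872958176463287519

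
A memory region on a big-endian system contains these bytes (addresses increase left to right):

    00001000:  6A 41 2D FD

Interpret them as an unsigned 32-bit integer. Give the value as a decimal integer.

1782656509

Big-endian: lowest address holds the most-significant byte.
The bytes are already most-significant first: 0x6A412DFD.
0x6A412DFD = 1782656509.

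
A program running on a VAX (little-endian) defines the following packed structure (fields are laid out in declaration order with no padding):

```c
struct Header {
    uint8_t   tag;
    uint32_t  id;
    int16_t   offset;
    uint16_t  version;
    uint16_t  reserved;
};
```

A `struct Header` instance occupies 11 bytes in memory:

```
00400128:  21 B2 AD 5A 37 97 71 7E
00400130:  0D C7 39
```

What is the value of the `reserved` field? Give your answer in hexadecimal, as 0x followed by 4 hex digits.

`reserved` follows `tag` (1 B), `id` (4 B), `offset` (2 B), `version` (2 B), so it starts at offset 1 + 4 + 2 + 2 = 9 and occupies 2 bytes.
Bytes at offsets 9..10: C7 39.
In little-endian order the low byte comes first in memory.
Reassemble most-significant byte first: 39 C7 → 0x39C7.

0x39C7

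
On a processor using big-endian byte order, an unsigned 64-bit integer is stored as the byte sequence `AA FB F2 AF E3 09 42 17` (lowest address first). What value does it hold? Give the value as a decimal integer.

Big-endian stores the most-significant byte at the lowest address.
The bytes are already most-significant first: 0xAAFBF2AFE3094217.
0xAAFBF2AFE3094217 = 12320708042844357143.

12320708042844357143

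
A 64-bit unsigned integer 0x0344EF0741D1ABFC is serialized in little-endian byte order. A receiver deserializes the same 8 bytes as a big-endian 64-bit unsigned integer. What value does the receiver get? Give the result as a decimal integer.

Stored little-endian, the bytes at ascending addresses are FC AB D1 41 07 EF 44 03.
Read back as big-endian, the last byte is least significant, giving 0xFCABD14107EF4403.
0xFCABD14107EF4403 = 18206875995811562499.

18206875995811562499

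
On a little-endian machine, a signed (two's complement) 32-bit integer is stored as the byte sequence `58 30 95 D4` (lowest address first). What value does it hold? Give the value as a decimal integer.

Little-endian: lowest address holds the least-significant byte.
Reassemble most-significant byte first: D4 95 30 58 → 0xD4953058.
Top bit is set, so as a signed 32-bit value this is 0xD4953058 − 2^32 = -728420264.

-728420264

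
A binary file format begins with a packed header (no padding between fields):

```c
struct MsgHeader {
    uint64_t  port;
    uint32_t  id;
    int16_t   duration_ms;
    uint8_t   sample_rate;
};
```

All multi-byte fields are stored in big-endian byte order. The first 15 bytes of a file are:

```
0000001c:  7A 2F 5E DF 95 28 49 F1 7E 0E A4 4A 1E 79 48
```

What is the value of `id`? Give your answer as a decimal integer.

`id` follows `port` (8 bytes), so it starts at byte offset 8 and occupies 4 bytes.
Bytes at offsets 8..11: 7E 0E A4 4A.
Big-endian: lowest address holds the most-significant byte.
The bytes are already most-significant first: 0x7E0EA44A.
0x7E0EA44A = 2114888778.

2114888778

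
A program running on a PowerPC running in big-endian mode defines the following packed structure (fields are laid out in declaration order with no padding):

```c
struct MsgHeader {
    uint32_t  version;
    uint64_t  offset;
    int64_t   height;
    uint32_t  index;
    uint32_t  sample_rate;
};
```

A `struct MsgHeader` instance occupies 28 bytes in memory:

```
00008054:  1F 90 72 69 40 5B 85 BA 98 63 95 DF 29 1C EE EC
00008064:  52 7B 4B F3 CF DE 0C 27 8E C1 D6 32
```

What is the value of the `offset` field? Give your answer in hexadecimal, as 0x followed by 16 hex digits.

`offset` follows `version` (4 bytes), so it starts at byte offset 4 and occupies 8 bytes.
Bytes at offsets 4..11: 40 5B 85 BA 98 63 95 DF.
In big-endian order the high byte comes first in memory.
The bytes are already most-significant first: 0x405B85BA986395DF.

0x405B85BA986395DF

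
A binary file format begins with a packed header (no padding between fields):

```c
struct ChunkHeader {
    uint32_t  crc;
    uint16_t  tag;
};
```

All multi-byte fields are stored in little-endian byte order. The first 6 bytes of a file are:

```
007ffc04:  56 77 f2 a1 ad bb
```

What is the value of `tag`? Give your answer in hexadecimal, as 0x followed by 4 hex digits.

0xBBAD

`tag` follows `crc` (4 bytes), so it starts at byte offset 4 and occupies 2 bytes.
Bytes at offsets 4..5: AD BB.
Little-endian: lowest address holds the least-significant byte.
Reassemble most-significant byte first: BB AD → 0xBBAD.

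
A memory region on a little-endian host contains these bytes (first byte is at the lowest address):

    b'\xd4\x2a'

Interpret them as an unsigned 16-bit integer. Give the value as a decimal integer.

In little-endian order the low byte comes first in memory.
Reassemble most-significant byte first: 2A D4 → 0x2AD4.
0x2AD4 = 10964.

10964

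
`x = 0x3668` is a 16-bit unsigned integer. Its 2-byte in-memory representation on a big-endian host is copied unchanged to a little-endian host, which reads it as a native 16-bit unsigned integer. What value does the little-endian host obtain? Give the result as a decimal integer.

26678

Stored big-endian, the bytes at ascending addresses are 36 68.
Read back as little-endian, the first byte is least significant, giving 0x6836.
0x6836 = 26678.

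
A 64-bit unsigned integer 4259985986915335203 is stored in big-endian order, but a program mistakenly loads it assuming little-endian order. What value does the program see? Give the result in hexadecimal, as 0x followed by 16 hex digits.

4259985986915335203 in 64-bit hexadecimal is 0x3B1E82AF4A3AFC23.
Stored big-endian, the bytes at ascending addresses are 3B 1E 82 AF 4A 3A FC 23.
Read back as little-endian, the first byte is least significant, giving 0x23FC3A4AAF821E3B.

0x23FC3A4AAF821E3B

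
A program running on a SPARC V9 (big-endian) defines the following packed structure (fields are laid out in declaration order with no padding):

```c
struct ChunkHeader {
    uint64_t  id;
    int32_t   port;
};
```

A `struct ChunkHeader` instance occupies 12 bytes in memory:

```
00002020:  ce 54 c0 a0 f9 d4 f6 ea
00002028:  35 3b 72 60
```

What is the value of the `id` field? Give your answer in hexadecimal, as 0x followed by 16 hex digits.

`id` is the first field, at byte offset 0, occupying 8 bytes.
Bytes at offsets 0..7: CE 54 C0 A0 F9 D4 F6 EA.
In big-endian order the high byte comes first in memory.
The bytes are already most-significant first: 0xCE54C0A0F9D4F6EA.

0xCE54C0A0F9D4F6EA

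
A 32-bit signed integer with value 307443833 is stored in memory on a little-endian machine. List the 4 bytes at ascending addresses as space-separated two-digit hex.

307443833 in hexadecimal, padded to 32 bits, is 0x12533879.
Split into bytes (most-significant first): 12 53 38 79.
In little-endian order the low byte comes first in memory.
So at ascending addresses the bytes are 79 38 53 12.

79 38 53 12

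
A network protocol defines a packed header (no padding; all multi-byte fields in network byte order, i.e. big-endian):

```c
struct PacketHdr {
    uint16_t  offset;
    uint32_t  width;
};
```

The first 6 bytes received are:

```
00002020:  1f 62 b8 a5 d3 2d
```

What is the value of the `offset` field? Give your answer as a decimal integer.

8034

`offset` is the first field, at byte offset 0, occupying 2 bytes.
Bytes at offsets 0..1: 1F 62.
In big-endian order the high byte comes first in memory.
The bytes are already most-significant first: 0x1F62.
0x1F62 = 8034.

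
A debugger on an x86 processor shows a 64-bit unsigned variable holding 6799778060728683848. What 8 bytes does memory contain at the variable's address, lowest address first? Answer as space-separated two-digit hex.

6799778060728683848 in hexadecimal, padded to 64 bits, is 0x5E5DAA1E953A4D48.
Split into bytes (most-significant first): 5E 5D AA 1E 95 3A 4D 48.
Little-endian stores the least-significant byte at the lowest address.
So at ascending addresses the bytes are 48 4D 3A 95 1E AA 5D 5E.

48 4D 3A 95 1E AA 5D 5E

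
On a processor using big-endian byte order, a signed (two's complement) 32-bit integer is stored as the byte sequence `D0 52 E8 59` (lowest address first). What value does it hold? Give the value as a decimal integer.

-799872935

Big-endian: lowest address holds the most-significant byte.
The bytes are already most-significant first: 0xD052E859.
Top bit is set, so as a signed 32-bit value this is 0xD052E859 − 2^32 = -799872935.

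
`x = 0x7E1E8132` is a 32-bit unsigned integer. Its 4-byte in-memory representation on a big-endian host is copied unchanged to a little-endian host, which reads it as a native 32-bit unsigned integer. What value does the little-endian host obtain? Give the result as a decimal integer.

847322750

Stored big-endian, the bytes at ascending addresses are 7E 1E 81 32.
Read back as little-endian, the first byte is least significant, giving 0x32811E7E.
0x32811E7E = 847322750.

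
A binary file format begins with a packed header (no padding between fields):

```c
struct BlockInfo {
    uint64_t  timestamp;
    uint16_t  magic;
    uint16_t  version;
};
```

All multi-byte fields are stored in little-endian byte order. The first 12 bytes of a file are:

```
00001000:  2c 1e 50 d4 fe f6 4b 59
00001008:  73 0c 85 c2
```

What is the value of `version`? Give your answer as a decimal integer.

`version` follows `timestamp` (8 B), `magic` (2 B), so it starts at offset 8 + 2 = 10 and occupies 2 bytes.
Bytes at offsets 10..11: 85 C2.
Little-endian: lowest address holds the least-significant byte.
Reassemble most-significant byte first: C2 85 → 0xC285.
0xC285 = 49797.

49797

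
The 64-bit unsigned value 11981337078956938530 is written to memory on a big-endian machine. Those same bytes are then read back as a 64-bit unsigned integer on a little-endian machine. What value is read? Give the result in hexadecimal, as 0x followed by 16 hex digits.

0x22D571ED974246A6

11981337078956938530 in 64-bit hexadecimal is 0xA6464297ED71D522.
Stored big-endian, the bytes at ascending addresses are A6 46 42 97 ED 71 D5 22.
Read back as little-endian, the first byte is least significant, giving 0x22D571ED974246A6.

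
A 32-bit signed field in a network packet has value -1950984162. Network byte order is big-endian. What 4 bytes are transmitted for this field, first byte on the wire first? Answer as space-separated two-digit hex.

Two's complement of -1950984162 in 32 bits: 1950984162 = 0x7449A7E2; invert → 0x8BB6581D; add 1 → 0x8BB6581E.
Split into bytes (most-significant first): 8B B6 58 1E.
Big-endian: lowest address holds the most-significant byte.
So the memory order matches the most-significant-first order: 8B B6 58 1E.

8B B6 58 1E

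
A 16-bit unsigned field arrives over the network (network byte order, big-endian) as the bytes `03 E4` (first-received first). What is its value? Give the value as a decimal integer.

996

In big-endian order the high byte comes first in memory.
The bytes are already most-significant first: 0x03E4.
0x03E4 = 996.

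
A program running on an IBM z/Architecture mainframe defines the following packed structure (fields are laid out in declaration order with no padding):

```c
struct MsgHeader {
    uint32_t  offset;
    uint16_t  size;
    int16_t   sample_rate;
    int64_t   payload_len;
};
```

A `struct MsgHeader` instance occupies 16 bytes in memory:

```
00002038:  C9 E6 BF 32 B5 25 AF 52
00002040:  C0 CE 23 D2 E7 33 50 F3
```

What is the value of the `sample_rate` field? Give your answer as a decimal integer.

-20654

`sample_rate` follows `offset` (4 B), `size` (2 B), so it starts at offset 4 + 2 = 6 and occupies 2 bytes.
Bytes at offsets 6..7: AF 52.
In big-endian order the high byte comes first in memory.
The bytes are already most-significant first: 0xAF52.
Top bit is set, so as a signed 16-bit value this is 0xAF52 − 2^16 = -20654.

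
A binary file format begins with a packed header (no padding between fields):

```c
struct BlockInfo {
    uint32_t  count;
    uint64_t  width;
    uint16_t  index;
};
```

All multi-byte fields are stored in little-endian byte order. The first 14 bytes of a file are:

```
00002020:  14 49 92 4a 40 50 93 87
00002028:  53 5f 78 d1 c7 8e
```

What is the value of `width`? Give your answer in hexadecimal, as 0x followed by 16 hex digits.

`width` follows `count` (4 bytes), so it starts at byte offset 4 and occupies 8 bytes.
Bytes at offsets 4..11: 40 50 93 87 53 5F 78 D1.
Little-endian: lowest address holds the least-significant byte.
Reassemble most-significant byte first: D1 78 5F 53 87 93 50 40 → 0xD1785F5387935040.

0xD1785F5387935040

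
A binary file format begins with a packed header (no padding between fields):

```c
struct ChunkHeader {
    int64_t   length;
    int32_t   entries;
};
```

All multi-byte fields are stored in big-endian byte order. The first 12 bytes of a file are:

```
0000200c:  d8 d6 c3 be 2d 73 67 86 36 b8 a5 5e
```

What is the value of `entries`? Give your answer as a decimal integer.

918070622

`entries` follows `length` (8 bytes), so it starts at byte offset 8 and occupies 4 bytes.
Bytes at offsets 8..11: 36 B8 A5 5E.
In big-endian order the high byte comes first in memory.
The bytes are already most-significant first: 0x36B8A55E.
0x36B8A55E = 918070622.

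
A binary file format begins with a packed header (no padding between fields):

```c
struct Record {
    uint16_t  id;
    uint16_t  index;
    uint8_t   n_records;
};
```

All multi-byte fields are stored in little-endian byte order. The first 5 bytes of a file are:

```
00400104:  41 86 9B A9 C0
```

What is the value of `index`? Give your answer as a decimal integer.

43419

`index` follows `id` (2 bytes), so it starts at byte offset 2 and occupies 2 bytes.
Bytes at offsets 2..3: 9B A9.
In little-endian order the low byte comes first in memory.
Reassemble most-significant byte first: A9 9B → 0xA99B.
0xA99B = 43419.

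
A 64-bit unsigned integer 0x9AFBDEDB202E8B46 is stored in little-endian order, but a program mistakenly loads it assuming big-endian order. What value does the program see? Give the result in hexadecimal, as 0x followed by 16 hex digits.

Stored little-endian, the bytes at ascending addresses are 46 8B 2E 20 DB DE FB 9A.
Read back as big-endian, the last byte is least significant, giving 0x468B2E20DBDEFB9A.

0x468B2E20DBDEFB9A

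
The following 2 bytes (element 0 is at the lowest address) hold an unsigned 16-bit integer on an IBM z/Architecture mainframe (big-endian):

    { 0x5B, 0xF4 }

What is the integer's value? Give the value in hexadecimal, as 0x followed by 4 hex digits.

0x5BF4

Big-endian stores the most-significant byte at the lowest address.
The bytes are already most-significant first: 0x5BF4.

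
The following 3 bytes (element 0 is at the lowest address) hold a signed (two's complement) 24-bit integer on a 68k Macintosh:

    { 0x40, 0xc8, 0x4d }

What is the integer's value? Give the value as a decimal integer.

Big-endian: lowest address holds the most-significant byte.
The bytes are already most-significant first: 0x40C84D.
0x40C84D = 4245581.

4245581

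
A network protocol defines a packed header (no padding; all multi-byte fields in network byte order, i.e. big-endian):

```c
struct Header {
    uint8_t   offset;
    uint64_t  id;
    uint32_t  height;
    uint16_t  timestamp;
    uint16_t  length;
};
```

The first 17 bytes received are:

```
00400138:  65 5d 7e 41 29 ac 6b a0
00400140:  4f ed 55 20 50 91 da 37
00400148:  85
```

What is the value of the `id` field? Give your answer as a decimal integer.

6736893739835039823

`id` follows `offset` (1 byte), so it starts at byte offset 1 and occupies 8 bytes.
Bytes at offsets 1..8: 5D 7E 41 29 AC 6B A0 4F.
Big-endian: lowest address holds the most-significant byte.
The bytes are already most-significant first: 0x5D7E4129AC6BA04F.
0x5D7E4129AC6BA04F = 6736893739835039823.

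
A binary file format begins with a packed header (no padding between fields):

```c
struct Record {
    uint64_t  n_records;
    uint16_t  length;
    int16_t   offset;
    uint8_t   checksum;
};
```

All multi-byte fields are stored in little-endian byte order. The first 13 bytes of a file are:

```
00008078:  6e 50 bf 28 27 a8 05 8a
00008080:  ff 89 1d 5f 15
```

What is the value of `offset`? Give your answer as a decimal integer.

`offset` follows `n_records` (8 B), `length` (2 B), so it starts at offset 8 + 2 = 10 and occupies 2 bytes.
Bytes at offsets 10..11: 1D 5F.
Little-endian stores the least-significant byte at the lowest address.
Reassemble most-significant byte first: 5F 1D → 0x5F1D.
0x5F1D = 24349.

24349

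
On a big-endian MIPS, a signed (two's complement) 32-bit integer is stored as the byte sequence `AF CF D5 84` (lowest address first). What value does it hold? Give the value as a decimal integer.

-1345333884

Big-endian: lowest address holds the most-significant byte.
The bytes are already most-significant first: 0xAFCFD584.
Top bit is set, so as a signed 32-bit value this is 0xAFCFD584 − 2^32 = -1345333884.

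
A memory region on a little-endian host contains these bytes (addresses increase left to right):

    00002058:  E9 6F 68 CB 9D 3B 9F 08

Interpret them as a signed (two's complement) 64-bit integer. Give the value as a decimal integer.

621280822508941289

Little-endian stores the least-significant byte at the lowest address.
Reassemble most-significant byte first: 08 9F 3B 9D CB 68 6F E9 → 0x089F3B9DCB686FE9.
0x089F3B9DCB686FE9 = 621280822508941289.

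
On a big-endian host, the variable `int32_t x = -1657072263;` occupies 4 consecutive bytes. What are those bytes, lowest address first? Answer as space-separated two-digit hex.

Two's complement of -1657072263 in 32 bits: 1657072263 = 0x62C4EA87; invert → 0x9D3B1578; add 1 → 0x9D3B1579.
Split into bytes (most-significant first): 9D 3B 15 79.
In big-endian order the high byte comes first in memory.
So the memory order matches the most-significant-first order: 9D 3B 15 79.

9D 3B 15 79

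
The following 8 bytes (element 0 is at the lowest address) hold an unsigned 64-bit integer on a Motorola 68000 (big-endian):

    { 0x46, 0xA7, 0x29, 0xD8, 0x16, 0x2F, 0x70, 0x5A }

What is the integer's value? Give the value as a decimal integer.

5091083911827517530

In big-endian order the high byte comes first in memory.
The bytes are already most-significant first: 0x46A729D8162F705A.
0x46A729D8162F705A = 5091083911827517530.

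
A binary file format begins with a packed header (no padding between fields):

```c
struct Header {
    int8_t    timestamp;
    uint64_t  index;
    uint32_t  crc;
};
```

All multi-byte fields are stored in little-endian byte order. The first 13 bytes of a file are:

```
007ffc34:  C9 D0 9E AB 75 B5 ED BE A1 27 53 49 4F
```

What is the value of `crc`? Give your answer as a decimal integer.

`crc` follows `timestamp` (1 B), `index` (8 B), so it starts at offset 1 + 8 = 9 and occupies 4 bytes.
Bytes at offsets 9..12: 27 53 49 4F.
In little-endian order the low byte comes first in memory.
Reassemble most-significant byte first: 4F 49 53 27 → 0x4F495327.
0x4F495327 = 1330205479.

1330205479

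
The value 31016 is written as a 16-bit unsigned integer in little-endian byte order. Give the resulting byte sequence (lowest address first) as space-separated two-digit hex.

31016 in hexadecimal, padded to 16 bits, is 0x7928.
Split into bytes (most-significant first): 79 28.
Little-endian stores the least-significant byte at the lowest address.
So at ascending addresses the bytes are 28 79.

28 79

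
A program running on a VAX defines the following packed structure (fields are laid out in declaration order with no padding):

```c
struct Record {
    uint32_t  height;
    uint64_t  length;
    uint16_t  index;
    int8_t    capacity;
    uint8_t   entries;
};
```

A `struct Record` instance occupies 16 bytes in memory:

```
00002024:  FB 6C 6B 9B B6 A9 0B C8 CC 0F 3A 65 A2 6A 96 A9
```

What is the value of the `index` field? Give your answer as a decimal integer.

27298

`index` follows `height` (4 B), `length` (8 B), so it starts at offset 4 + 8 = 12 and occupies 2 bytes.
Bytes at offsets 12..13: A2 6A.
Little-endian stores the least-significant byte at the lowest address.
Reassemble most-significant byte first: 6A A2 → 0x6AA2.
0x6AA2 = 27298.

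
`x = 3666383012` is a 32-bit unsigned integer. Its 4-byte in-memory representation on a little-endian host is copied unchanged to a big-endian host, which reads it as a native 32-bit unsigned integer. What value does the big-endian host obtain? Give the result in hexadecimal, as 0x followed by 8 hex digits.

0xA49088DA

3666383012 in 32-bit hexadecimal is 0xDA8890A4.
Stored little-endian, the bytes at ascending addresses are A4 90 88 DA.
Read back as big-endian, the last byte is least significant, giving 0xA49088DA.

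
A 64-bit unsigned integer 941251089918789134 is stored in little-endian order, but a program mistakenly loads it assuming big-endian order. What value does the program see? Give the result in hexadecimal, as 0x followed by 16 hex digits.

0x0E060F1BE1FE0F0D

941251089918789134 in 64-bit hexadecimal is 0x0D0FFEE11B0F060E.
Stored little-endian, the bytes at ascending addresses are 0E 06 0F 1B E1 FE 0F 0D.
Read back as big-endian, the last byte is least significant, giving 0x0E060F1BE1FE0F0D.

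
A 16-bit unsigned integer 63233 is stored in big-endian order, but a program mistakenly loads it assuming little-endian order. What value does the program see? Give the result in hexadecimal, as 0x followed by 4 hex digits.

0x01F7

63233 in 16-bit hexadecimal is 0xF701.
Stored big-endian, the bytes at ascending addresses are F7 01.
Read back as little-endian, the first byte is least significant, giving 0x01F7.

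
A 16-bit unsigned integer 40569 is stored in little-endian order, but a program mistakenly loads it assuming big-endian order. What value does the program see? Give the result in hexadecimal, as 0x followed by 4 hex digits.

0x799E

40569 in 16-bit hexadecimal is 0x9E79.
Stored little-endian, the bytes at ascending addresses are 79 9E.
Read back as big-endian, the last byte is least significant, giving 0x799E.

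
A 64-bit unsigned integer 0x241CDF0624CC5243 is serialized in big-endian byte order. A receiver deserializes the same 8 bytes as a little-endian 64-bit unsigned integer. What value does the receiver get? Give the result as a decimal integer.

4851164203737619492

Stored big-endian, the bytes at ascending addresses are 24 1C DF 06 24 CC 52 43.
Read back as little-endian, the first byte is least significant, giving 0x4352CC2406DF1C24.
0x4352CC2406DF1C24 = 4851164203737619492.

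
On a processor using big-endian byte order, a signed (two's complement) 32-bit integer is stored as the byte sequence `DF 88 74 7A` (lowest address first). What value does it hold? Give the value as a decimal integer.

-544705414

Big-endian stores the most-significant byte at the lowest address.
The bytes are already most-significant first: 0xDF88747A.
Top bit is set, so as a signed 32-bit value this is 0xDF88747A − 2^32 = -544705414.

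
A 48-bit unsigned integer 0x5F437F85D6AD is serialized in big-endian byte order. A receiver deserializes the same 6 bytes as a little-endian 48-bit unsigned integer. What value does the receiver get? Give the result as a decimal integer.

191136874316639

Stored big-endian, the bytes at ascending addresses are 5F 43 7F 85 D6 AD.
Read back as little-endian, the first byte is least significant, giving 0xADD6857F435F.
0xADD6857F435F = 191136874316639.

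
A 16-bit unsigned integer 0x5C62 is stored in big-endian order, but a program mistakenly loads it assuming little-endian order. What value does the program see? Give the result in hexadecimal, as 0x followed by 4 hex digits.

0x625C

Stored big-endian, the bytes at ascending addresses are 5C 62.
Read back as little-endian, the first byte is least significant, giving 0x625C.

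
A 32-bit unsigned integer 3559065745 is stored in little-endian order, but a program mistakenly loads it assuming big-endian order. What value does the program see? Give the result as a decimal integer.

3559065745 in 32-bit hexadecimal is 0xD4230891.
Stored little-endian, the bytes at ascending addresses are 91 08 23 D4.
Read back as big-endian, the last byte is least significant, giving 0x910823D4.
0x910823D4 = 2433229780.

2433229780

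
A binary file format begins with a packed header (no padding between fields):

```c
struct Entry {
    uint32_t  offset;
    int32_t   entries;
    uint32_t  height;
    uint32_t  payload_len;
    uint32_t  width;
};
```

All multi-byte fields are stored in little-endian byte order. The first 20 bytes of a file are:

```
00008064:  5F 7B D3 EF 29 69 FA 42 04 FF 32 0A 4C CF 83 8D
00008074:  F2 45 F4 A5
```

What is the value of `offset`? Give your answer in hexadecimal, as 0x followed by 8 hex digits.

`offset` is the first field, at byte offset 0, occupying 4 bytes.
Bytes at offsets 0..3: 5F 7B D3 EF.
Little-endian stores the least-significant byte at the lowest address.
Reassemble most-significant byte first: EF D3 7B 5F → 0xEFD37B5F.

0xEFD37B5F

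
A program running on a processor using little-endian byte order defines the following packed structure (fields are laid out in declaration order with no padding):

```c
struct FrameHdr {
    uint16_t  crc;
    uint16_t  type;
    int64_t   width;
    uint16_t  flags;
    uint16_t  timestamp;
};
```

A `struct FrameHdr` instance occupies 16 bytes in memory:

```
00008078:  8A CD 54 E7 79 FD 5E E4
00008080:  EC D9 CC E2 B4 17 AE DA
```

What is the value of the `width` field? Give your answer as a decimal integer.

-2104067314421924487

`width` follows `crc` (2 B), `type` (2 B), so it starts at offset 2 + 2 = 4 and occupies 8 bytes.
Bytes at offsets 4..11: 79 FD 5E E4 EC D9 CC E2.
Little-endian: lowest address holds the least-significant byte.
Reassemble most-significant byte first: E2 CC D9 EC E4 5E FD 79 → 0xE2CCD9ECE45EFD79.
Top bit is set, so as a signed 64-bit value this is 0xE2CCD9ECE45EFD79 − 2^64 = -2104067314421924487.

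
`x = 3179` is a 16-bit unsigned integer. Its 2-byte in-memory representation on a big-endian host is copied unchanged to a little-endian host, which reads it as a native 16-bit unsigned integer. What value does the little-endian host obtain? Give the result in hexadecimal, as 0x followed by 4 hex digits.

3179 in 16-bit hexadecimal is 0x0C6B.
Stored big-endian, the bytes at ascending addresses are 0C 6B.
Read back as little-endian, the first byte is least significant, giving 0x6B0C.

0x6B0C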